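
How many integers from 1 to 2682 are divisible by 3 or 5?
⌊2682/3⌋ + ⌊2682/5⌋ - ⌊2682/15⌋ = 894 + 536 - 178 = 1252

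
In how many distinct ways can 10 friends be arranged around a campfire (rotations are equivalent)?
Circular: fix one position, arrange the rest. (10-1)! = 362880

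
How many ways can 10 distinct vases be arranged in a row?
10! = 3628800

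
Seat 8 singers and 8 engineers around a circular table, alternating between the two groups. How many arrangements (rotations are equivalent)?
Fix one of the singers: (8-1)! ways for the remaining singers, × 8! ways for the engineers = 5040 × 40320 = 203212800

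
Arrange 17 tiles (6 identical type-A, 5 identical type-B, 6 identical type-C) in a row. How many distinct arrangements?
17! / (6! × 5! × 6!) = 5717712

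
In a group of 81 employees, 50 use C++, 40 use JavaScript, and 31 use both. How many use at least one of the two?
|A∪B| = |A| + |B| - |A∩B| = 50 + 40 - 31 = 59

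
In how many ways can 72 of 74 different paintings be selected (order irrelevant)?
C(74,72) = 74!/(72!×2!) = 2701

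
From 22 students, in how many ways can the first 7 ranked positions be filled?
P(22,7) = 22!/(22-7)! = 859541760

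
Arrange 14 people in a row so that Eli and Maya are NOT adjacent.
Total - adjacent = 14! - (14-1)!×2 = 87178291200 - 12454041600 = 74724249600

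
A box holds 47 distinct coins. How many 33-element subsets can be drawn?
C(47,33) = 47!/(33!×14!) = 341643774795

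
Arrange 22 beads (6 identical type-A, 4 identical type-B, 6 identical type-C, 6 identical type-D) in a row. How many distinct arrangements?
22! / (6! × 4! × 6! × 6!) = 125475189840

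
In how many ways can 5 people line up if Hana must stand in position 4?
Fix one position: (5-1)! = 24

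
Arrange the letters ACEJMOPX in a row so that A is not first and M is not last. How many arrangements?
By inclusion-exclusion: 8! - 2×(8-1)! + (8-2)! = 40320 - 10080 + 720 = 30960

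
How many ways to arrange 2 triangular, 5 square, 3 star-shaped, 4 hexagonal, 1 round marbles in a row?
15! / (2! × 5! × 3! × 4! × 1!) = 37837800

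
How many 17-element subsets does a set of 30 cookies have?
C(30,17) = 30!/(17!×13!) = 119759850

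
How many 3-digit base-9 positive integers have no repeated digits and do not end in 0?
Last digit: 8 nonzero choices. First digit: 7 (nonzero, ≠last). Middle 1: P(7,1) = 7. Total = 392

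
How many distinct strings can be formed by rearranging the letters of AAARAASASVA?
11! / (1! × 7! × 1! × 2!) = 3960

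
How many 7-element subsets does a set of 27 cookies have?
C(27,7) = 27!/(7!×20!) = 888030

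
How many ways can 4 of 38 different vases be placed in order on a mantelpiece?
P(38,4) = 38!/(38-4)! = 1771560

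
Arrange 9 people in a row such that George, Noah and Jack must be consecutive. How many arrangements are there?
Treat the 3 as one block: (9-3+1)! × 3! = 5040 × 6 = 30240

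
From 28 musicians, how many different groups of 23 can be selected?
C(28,23) = 28!/(23!×5!) = 98280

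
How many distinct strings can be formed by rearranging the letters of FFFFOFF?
7! / (6! × 1!) = 7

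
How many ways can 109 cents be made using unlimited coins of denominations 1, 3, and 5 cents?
Coefficient of x^109 in 1/(1-x^1) · 1/(1-x^3) · 1/(1-x^5). Case on j = number of 5-cent coins (j = 0..21); remainder r = 109 - 5j is made from {1,3} in ⌊r/3⌋+1 ways. r = 109, 104, 99, 94, 89, 84, 79, 74, 69, 64, 59, 54, 49, 44, 39, 34, 29, 24, 19, 14, 9, 4 → 37 + 35 + 34 + 32 + 30 + 29 + 27 + 25 + 24 + 22 + 20 + 19 + 17 + 15 + 14 + 12 + 10 + 9 + 7 + 5 + 4 + 2 = 429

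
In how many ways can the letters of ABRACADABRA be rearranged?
11! / (5! × 2! × 2! × 1! × 1!) = 83160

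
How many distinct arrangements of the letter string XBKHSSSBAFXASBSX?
16! / (1! × 5! × 2! × 3! × 3! × 1! × 1!) = 2421619200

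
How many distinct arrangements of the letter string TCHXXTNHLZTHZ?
13! / (3! × 2! × 1! × 1! × 3! × 2! × 1!) = 43243200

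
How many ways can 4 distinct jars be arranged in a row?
4! = 24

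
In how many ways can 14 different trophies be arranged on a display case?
14! = 87178291200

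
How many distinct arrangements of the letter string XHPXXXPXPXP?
11! / (1! × 4! × 6!) = 2310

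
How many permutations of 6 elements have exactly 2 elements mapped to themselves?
Choose the 2 fixed points C(6,2) = 15, derange the rest: !4 = Σ_{j=0}^{4} (-1)^j·4!/j! = 24 - 24 + 12 - 4 + 1 = 9. Product = 15 × 9 = 135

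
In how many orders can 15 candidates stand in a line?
15! = 1307674368000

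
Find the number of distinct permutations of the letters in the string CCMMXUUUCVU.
11! / (1! × 4! × 3! × 2! × 1!) = 138600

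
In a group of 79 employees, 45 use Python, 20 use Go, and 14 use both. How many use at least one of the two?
|A∪B| = |A| + |B| - |A∩B| = 45 + 20 - 14 = 51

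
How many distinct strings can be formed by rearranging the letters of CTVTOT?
6! / (1! × 1! × 1! × 3!) = 120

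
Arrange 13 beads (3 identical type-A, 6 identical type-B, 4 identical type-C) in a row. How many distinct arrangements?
13! / (3! × 6! × 4!) = 60060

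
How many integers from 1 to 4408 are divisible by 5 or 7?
⌊4408/5⌋ + ⌊4408/7⌋ - ⌊4408/35⌋ = 881 + 629 - 125 = 1385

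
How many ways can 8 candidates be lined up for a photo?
8! = 40320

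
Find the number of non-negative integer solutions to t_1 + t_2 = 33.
C(33+2-1, 2-1) = C(34, 1) = 34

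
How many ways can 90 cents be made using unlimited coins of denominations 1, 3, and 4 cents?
Coefficient of x^90 in 1/(1-x^1) · 1/(1-x^3) · 1/(1-x^4). Case on j = number of 4-cent coins (j = 0..22); remainder r = 90 - 4j is made from {1,3} in ⌊r/3⌋+1 ways. r = 90, 86, 82, 78, 74, 70, 66, 62, 58, 54, 50, 46, 42, 38, 34, 30, 26, 22, 18, 14, 10, 6, 2 → 31 + 29 + 28 + 27 + 25 + 24 + 23 + 21 + 20 + 19 + 17 + 16 + 15 + 13 + 12 + 11 + 9 + 8 + 7 + 5 + 4 + 3 + 1 = 368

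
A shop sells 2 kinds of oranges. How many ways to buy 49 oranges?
C(49+2-1, 2-1) = C(50, 1) = 50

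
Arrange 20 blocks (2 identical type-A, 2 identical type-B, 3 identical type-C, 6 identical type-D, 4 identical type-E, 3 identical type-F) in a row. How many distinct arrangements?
20! / (2! × 2! × 3! × 6! × 4! × 3!) = 977728752000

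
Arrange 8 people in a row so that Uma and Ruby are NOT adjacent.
Total - adjacent = 8! - (8-1)!×2 = 40320 - 10080 = 30240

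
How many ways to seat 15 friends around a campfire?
Circular: fix one position, arrange the rest. (15-1)! = 87178291200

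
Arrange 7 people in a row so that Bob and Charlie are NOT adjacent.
Total - adjacent = 7! - (7-1)!×2 = 5040 - 1440 = 3600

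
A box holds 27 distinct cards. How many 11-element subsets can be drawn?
C(27,11) = 27!/(11!×16!) = 13037895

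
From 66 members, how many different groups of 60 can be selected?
C(66,60) = 66!/(60!×6!) = 90858768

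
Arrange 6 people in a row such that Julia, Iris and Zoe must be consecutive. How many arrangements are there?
Treat the 3 as one block: (6-3+1)! × 3! = 24 × 6 = 144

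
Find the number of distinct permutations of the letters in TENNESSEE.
9! / (1! × 4! × 2! × 2!) = 3780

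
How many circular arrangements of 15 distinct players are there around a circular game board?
Circular: fix one position, arrange the rest. (15-1)! = 87178291200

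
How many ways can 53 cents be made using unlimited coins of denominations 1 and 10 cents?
Coefficient of x^53 in 1/(1-x^1) · 1/(1-x^10). Use j coins of 10 for j = 0..⌊53/10⌋ = 5, the rest in 1s: 5 + 1 = 6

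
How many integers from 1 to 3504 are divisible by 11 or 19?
⌊3504/11⌋ + ⌊3504/19⌋ - ⌊3504/209⌋ = 318 + 184 - 16 = 486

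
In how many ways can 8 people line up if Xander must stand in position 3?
Fix one position: (8-1)! = 5040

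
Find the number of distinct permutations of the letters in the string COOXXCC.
7! / (2! × 3! × 2!) = 210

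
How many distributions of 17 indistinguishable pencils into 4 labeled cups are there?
C(17+4-1, 4-1) = C(20, 3) = 1140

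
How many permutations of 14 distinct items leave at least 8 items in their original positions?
Exactly j fixed points: C(14,j)·!(14-j); sum over j ≥ 8 (derangement numbers via !m = (m-1)·(!(m-1) + !(m-2)): !0..!6 = 1, 0, 1, 2, 9, 44, 265). Σ_{j=8}^{14} C(14,j)·!(14-j) = C(14,8)·!6 + C(14,9)·!5 + C(14,10)·!4 + C(14,11)·!3 + C(14,12)·!2 + C(14,13)·!1 + C(14,14)·!0 = 3003·265 + 2002·44 + 1001·9 + 364·2 + 91·1 + 14·0 + 1·1 = 893712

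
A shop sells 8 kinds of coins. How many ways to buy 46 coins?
C(46+8-1, 8-1) = C(53, 7) = 154143080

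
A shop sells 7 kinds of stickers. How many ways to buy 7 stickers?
C(7+7-1, 7-1) = C(13, 6) = 1716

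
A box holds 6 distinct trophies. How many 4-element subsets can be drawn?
C(6,4) = 6!/(4!×2!) = 15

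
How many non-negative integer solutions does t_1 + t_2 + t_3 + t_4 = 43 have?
C(43+4-1, 4-1) = C(46, 3) = 15180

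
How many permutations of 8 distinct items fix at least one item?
Complement of the derangements. !8 = Σ_{j=0}^{8} (-1)^j·8!/j! = 40320 - 40320 + 20160 - 6720 + 1680 - 336 + 56 - 8 + 1 = 14833. 8! - !8 = 40320 - 14833 = 25487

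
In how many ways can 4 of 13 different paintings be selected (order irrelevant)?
C(13,4) = 13!/(4!×9!) = 715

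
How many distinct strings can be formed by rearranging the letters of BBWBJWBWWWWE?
12! / (1! × 4! × 6! × 1!) = 27720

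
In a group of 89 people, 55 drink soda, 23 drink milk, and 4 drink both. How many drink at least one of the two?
|A∪B| = |A| + |B| - |A∩B| = 55 + 23 - 4 = 74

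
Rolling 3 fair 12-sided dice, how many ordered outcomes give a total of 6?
Coefficient of x^6 in (x + x² + ... + x^12)^3. By inclusion-exclusion on dice exceeding 12: Σ_j (-1)^j C(3,j)·C(6-1-12j, 2) = C(3,0)·C(5,2) = 1·10 = 10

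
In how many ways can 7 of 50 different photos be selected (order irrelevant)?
C(50,7) = 50!/(7!×43!) = 99884400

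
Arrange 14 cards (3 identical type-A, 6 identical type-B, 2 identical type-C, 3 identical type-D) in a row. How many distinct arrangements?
14! / (3! × 6! × 2! × 3!) = 1681680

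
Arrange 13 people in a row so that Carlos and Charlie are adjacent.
Treat as block: (13-1)! × 2! = 479001600 × 2 = 958003200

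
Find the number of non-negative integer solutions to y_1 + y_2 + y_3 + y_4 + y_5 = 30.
C(30+5-1, 5-1) = C(34, 4) = 46376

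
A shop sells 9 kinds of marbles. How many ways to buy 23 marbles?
C(23+9-1, 9-1) = C(31, 8) = 7888725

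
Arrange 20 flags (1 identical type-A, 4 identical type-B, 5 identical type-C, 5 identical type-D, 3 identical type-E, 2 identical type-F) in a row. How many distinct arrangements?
20! / (1! × 4! × 5! × 5! × 3! × 2!) = 586637251200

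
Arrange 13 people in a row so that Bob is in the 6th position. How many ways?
Fix one position: (13-1)! = 479001600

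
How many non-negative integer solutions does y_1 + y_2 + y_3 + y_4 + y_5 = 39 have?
C(39+5-1, 5-1) = C(43, 4) = 123410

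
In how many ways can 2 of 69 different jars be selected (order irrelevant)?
C(69,2) = 69!/(2!×67!) = 2346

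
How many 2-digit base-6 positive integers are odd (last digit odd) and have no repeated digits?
Last∈{1,3,5}. Last=0: 0. Last nonzero: 3×4×P(4,0) = 12. Total = 12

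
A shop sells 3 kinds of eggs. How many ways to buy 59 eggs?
C(59+3-1, 3-1) = C(61, 2) = 1830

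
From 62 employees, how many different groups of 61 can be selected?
C(62,61) = 62!/(61!×1!) = 62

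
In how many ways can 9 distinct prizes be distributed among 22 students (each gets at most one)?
P(22,9) = 22!/(22-9)! = 180503769600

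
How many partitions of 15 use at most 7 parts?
By conjugation, equals partitions of 15 into parts ≤ 7. Let r_j(i) = number of partitions of i into parts ≤ j, for i = 0..15. r_1(i) = 1 for all i; r_j(i) = r_{j-1}(i) + r_j(i-j). Rows j = 2..7: ≤2: 1 1 2 2 3 3 4 4 5 5 6 6 7 7 8 8; ≤3: 1 1 2 3 4 5 7 8 10 12 14 16 19 21 24 27; ≤4: 1 1 2 3 5 6 9 11 15 18 23 27 34 39 47 54; ≤5: 1 1 2 3 5 7 10 13 18 23 30 37 47 57 70 84; ≤6: 1 1 2 3 5 7 11 14 20 26 35 44 58 71 90 110; ≤7: 1 1 2 3 5 7 11 15 21 28 38 49 65 82 105 131. r_7(15) = 131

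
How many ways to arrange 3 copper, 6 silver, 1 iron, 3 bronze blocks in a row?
13! / (3! × 6! × 1! × 3!) = 240240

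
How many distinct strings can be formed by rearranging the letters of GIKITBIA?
8! / (1! × 1! × 1! × 1! × 1! × 3!) = 6720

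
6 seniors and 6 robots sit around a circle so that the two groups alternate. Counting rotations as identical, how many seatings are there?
Fix one of the seniors: (6-1)! ways for the remaining seniors, × 6! ways for the robots = 120 × 720 = 86400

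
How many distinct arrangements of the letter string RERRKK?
6! / (1! × 3! × 2!) = 60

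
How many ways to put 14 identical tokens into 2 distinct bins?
C(14+2-1, 2-1) = C(15, 1) = 15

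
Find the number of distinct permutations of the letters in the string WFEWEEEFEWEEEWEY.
16! / (2! × 1! × 9! × 4!) = 1201200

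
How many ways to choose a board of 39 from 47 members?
C(47,39) = 47!/(39!×8!) = 314457495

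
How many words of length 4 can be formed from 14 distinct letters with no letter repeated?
P(14,4) = 14!/(14-4)! = 24024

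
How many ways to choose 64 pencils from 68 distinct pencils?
C(68,64) = 68!/(64!×4!) = 814385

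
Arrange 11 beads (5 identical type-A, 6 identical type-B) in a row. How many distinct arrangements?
11! / (5! × 6!) = 462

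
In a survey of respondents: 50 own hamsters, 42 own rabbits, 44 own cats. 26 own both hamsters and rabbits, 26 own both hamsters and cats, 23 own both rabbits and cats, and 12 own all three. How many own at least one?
|A∪B∪C| = 50+42+44-26-26-23+12 = 73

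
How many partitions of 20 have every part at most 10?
Let r_j(i) = number of partitions of i into parts ≤ j, for i = 0..20. r_1(i) = 1 for all i; r_j(i) = r_{j-1}(i) + r_j(i-j). Rows j = 2..10: ≤2: 1 1 2 2 3 3 4 4 5 5 6 6 7 7 8 8 9 9 10 10 11; ≤3: 1 1 2 3 4 5 7 8 10 12 14 16 19 21 24 27 30 33 37 40 44; ≤4: 1 1 2 3 5 6 9 11 15 18 23 27 34 39 47 54 64 72 84 94 108; ≤5: 1 1 2 3 5 7 10 13 18 23 30 37 47 57 70 84 101 119 141 164 192; ≤6: 1 1 2 3 5 7 11 14 20 26 35 44 58 71 90 110 136 163 199 235 282; ≤7: 1 1 2 3 5 7 11 15 21 28 38 49 65 82 105 131 164 201 248 300 364; ≤8: 1 1 2 3 5 7 11 15 22 29 40 52 70 89 116 146 186 230 288 352 434; ≤9: 1 1 2 3 5 7 11 15 22 30 41 54 73 94 123 157 201 252 318 393 488; ≤10: 1 1 2 3 5 7 11 15 22 30 42 55 75 97 128 164 212 267 340 423 530. r_10(20) = 530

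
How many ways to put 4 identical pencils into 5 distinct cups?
C(4+5-1, 5-1) = C(8, 4) = 70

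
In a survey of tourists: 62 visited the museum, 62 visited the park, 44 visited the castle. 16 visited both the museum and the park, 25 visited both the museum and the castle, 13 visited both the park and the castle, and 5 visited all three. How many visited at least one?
|A∪B∪C| = 62+62+44-16-25-13+5 = 119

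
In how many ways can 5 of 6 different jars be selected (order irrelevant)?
C(6,5) = 6!/(5!×1!) = 6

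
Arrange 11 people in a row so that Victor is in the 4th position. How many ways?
Fix one position: (11-1)! = 3628800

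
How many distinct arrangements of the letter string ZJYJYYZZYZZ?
11! / (5! × 4! × 2!) = 6930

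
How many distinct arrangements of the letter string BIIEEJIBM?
9! / (2! × 1! × 1! × 2! × 3!) = 15120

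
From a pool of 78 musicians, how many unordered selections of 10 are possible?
C(78,10) = 78!/(10!×68!) = 1258315963905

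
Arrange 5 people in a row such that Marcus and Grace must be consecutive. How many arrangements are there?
Treat the 2 as one block: (5-2+1)! × 2! = 24 × 2 = 48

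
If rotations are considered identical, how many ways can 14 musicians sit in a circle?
Circular: fix one position, arrange the rest. (14-1)! = 6227020800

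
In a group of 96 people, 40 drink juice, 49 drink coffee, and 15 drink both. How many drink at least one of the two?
|A∪B| = |A| + |B| - |A∩B| = 40 + 49 - 15 = 74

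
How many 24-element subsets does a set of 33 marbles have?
C(33,24) = 33!/(24!×9!) = 38567100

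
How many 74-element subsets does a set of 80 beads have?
C(80,74) = 80!/(74!×6!) = 300500200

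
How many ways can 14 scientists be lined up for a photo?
14! = 87178291200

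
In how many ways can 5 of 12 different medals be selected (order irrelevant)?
C(12,5) = 12!/(5!×7!) = 792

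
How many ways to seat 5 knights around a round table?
Circular: fix one position, arrange the rest. (5-1)! = 24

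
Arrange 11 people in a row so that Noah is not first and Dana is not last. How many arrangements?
By inclusion-exclusion: 11! - 2×(11-1)! + (11-2)! = 39916800 - 7257600 + 362880 = 33022080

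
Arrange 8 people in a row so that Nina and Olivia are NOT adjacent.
Total - adjacent = 8! - (8-1)!×2 = 40320 - 10080 = 30240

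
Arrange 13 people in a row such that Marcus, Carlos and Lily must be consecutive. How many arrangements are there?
Treat the 3 as one block: (13-3+1)! × 3! = 39916800 × 6 = 239500800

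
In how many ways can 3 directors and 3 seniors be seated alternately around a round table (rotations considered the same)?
Fix one of the directors: (3-1)! ways for the remaining directors, × 3! ways for the seniors = 2 × 6 = 12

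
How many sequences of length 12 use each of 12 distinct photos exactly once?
12! = 479001600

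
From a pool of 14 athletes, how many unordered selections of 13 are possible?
C(14,13) = 14!/(13!×1!) = 14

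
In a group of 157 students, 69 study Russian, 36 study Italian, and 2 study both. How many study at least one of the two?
|A∪B| = |A| + |B| - |A∩B| = 69 + 36 - 2 = 103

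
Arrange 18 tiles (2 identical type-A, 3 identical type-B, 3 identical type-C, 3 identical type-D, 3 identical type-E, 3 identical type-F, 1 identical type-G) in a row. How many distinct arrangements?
18! / (2! × 3! × 3! × 3! × 3! × 3! × 1!) = 411675264000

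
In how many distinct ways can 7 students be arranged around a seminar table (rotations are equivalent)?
Circular: fix one position, arrange the rest. (7-1)! = 720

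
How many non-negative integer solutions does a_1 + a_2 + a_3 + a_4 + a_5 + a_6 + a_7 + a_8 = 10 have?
C(10+8-1, 8-1) = C(17, 7) = 19448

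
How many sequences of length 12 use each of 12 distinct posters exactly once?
12! = 479001600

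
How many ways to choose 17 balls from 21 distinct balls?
C(21,17) = 21!/(17!×4!) = 5985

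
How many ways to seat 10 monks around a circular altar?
Circular: fix one position, arrange the rest. (10-1)! = 362880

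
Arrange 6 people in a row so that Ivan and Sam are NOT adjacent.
Total - adjacent = 6! - (6-1)!×2 = 720 - 240 = 480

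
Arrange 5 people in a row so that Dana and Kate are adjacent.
Treat as block: (5-1)! × 2! = 24 × 2 = 48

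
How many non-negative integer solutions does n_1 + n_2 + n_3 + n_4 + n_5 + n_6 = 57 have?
C(57+6-1, 6-1) = C(62, 5) = 6471002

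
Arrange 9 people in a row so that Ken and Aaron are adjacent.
Treat as block: (9-1)! × 2! = 40320 × 2 = 80640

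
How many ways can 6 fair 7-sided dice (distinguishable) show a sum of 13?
Coefficient of x^13 in (x + x² + ... + x^7)^6. By inclusion-exclusion on dice exceeding 7: Σ_j (-1)^j C(6,j)·C(13-1-7j, 5) = C(6,0)·C(12,5) - C(6,1)·C(5,5) = 1·792 - 6·1 = 786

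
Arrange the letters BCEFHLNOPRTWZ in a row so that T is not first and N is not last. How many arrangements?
By inclusion-exclusion: 13! - 2×(13-1)! + (13-2)! = 6227020800 - 958003200 + 39916800 = 5308934400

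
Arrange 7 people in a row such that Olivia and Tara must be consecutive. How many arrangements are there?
Treat the 2 as one block: (7-2+1)! × 2! = 720 × 2 = 1440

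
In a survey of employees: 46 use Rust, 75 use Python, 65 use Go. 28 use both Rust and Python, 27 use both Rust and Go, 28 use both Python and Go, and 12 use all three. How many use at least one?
|A∪B∪C| = 46+75+65-28-27-28+12 = 115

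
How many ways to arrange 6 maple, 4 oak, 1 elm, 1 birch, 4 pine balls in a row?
16! / (6! × 4! × 1! × 1! × 4!) = 50450400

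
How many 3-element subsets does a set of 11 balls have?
C(11,3) = 11!/(3!×8!) = 165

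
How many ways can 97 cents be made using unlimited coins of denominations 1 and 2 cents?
Coefficient of x^97 in 1/(1-x^1) · 1/(1-x^2). Use j coins of 2 for j = 0..⌊97/2⌋ = 48, the rest in 1s: 48 + 1 = 49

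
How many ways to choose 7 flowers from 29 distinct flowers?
C(29,7) = 29!/(7!×22!) = 1560780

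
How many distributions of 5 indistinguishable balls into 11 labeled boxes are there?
C(5+11-1, 11-1) = C(15, 10) = 3003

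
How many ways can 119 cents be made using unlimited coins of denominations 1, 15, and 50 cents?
Coefficient of x^119 in 1/(1-x^1) · 1/(1-x^15) · 1/(1-x^50). Case on j = number of 50-cent coins (j = 0..2); remainder r = 119 - 50j is made from {1,15} in ⌊r/15⌋+1 ways. r = 119, 69, 19 → 8 + 5 + 2 = 15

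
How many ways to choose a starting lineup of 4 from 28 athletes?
C(28,4) = 28!/(4!×24!) = 20475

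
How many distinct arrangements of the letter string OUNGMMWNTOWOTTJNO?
17! / (2! × 2! × 1! × 4! × 1! × 3! × 1! × 3!) = 102918816000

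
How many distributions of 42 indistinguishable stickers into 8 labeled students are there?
C(42+8-1, 8-1) = C(49, 7) = 85900584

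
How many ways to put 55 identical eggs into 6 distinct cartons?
C(55+6-1, 6-1) = C(60, 5) = 5461512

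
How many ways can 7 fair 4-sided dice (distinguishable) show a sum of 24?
Coefficient of x^24 in (x + x² + ... + x^4)^7. By inclusion-exclusion on dice exceeding 4: Σ_j (-1)^j C(7,j)·C(24-1-4j, 6) = C(7,0)·C(23,6) - C(7,1)·C(19,6) + C(7,2)·C(15,6) - C(7,3)·C(11,6) + C(7,4)·C(7,6) = 1·100947 - 7·27132 + 21·5005 - 35·462 + 35·7 = 203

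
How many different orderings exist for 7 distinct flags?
7! = 5040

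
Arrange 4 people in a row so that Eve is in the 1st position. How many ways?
Fix one position: (4-1)! = 6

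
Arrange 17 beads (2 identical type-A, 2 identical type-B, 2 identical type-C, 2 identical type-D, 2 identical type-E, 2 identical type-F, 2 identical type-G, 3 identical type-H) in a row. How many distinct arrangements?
17! / (2! × 2! × 2! × 2! × 2! × 2! × 2! × 3!) = 463134672000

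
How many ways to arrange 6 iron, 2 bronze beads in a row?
8! / (6! × 2!) = 28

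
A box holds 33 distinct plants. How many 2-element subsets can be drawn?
C(33,2) = 33!/(2!×31!) = 528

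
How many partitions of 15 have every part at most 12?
Let r_j(i) = number of partitions of i into parts ≤ j, for i = 0..15. r_1(i) = 1 for all i; r_j(i) = r_{j-1}(i) + r_j(i-j). Rows j = 2..12: ≤2: 1 1 2 2 3 3 4 4 5 5 6 6 7 7 8 8; ≤3: 1 1 2 3 4 5 7 8 10 12 14 16 19 21 24 27; ≤4: 1 1 2 3 5 6 9 11 15 18 23 27 34 39 47 54; ≤5: 1 1 2 3 5 7 10 13 18 23 30 37 47 57 70 84; ≤6: 1 1 2 3 5 7 11 14 20 26 35 44 58 71 90 110; ≤7: 1 1 2 3 5 7 11 15 21 28 38 49 65 82 105 131; ≤8: 1 1 2 3 5 7 11 15 22 29 40 52 70 89 116 146; ≤9: 1 1 2 3 5 7 11 15 22 30 41 54 73 94 123 157; ≤10: 1 1 2 3 5 7 11 15 22 30 42 55 75 97 128 164; ≤11: 1 1 2 3 5 7 11 15 22 30 42 56 76 99 131 169; ≤12: 1 1 2 3 5 7 11 15 22 30 42 56 77 100 133 172. r_12(15) = 172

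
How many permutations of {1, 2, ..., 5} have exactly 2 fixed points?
Choose the 2 fixed points C(5,2) = 10, derange the rest: !3 = Σ_{j=0}^{3} (-1)^j·3!/j! = 6 - 6 + 3 - 1 = 2. Product = 10 × 2 = 20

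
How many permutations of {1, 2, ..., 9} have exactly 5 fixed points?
Choose the 5 fixed points C(9,5) = 126, derange the rest: !4 = Σ_{j=0}^{4} (-1)^j·4!/j! = 24 - 24 + 12 - 4 + 1 = 9. Product = 126 × 9 = 1134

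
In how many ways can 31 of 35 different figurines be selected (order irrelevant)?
C(35,31) = 35!/(31!×4!) = 52360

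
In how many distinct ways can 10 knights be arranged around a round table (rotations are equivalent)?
Circular: fix one position, arrange the rest. (10-1)! = 362880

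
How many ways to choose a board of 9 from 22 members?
C(22,9) = 22!/(9!×13!) = 497420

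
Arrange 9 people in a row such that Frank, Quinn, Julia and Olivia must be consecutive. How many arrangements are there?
Treat the 4 as one block: (9-4+1)! × 4! = 720 × 24 = 17280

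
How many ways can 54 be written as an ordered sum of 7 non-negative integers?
C(54+7-1, 7-1) = C(60, 6) = 50063860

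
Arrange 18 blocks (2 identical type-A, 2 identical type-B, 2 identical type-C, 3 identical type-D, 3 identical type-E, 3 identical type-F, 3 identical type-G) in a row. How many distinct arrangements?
18! / (2! × 2! × 2! × 3! × 3! × 3! × 3!) = 617512896000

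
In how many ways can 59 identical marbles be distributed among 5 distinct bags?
C(59+5-1, 5-1) = C(63, 4) = 595665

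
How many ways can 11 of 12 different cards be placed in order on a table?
P(12,11) = 12!/(12-11)! = 479001600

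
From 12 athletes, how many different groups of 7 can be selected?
C(12,7) = 12!/(7!×5!) = 792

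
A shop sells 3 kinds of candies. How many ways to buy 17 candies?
C(17+3-1, 3-1) = C(19, 2) = 171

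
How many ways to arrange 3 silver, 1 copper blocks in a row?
4! / (3! × 1!) = 4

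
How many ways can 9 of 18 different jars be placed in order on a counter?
P(18,9) = 18!/(18-9)! = 17643225600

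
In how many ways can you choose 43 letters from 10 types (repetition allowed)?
C(43+10-1, 10-1) = C(52, 9) = 3679075400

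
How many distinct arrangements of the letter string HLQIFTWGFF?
10! / (1! × 1! × 1! × 1! × 1! × 1! × 1! × 3!) = 604800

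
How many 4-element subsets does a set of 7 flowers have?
C(7,4) = 7!/(4!×3!) = 35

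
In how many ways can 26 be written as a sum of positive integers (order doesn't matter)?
Pentagonal recurrence p(n) = p(n-1) + p(n-2) - p(n-5) - p(n-7) + p(n-12) + p(n-15) - ... gives p(0..25) = 1, 1, 2, 3, 5, 7, 11, 15, 22, 30, 42, 56, 77, 101, 135, 176, 231, 297, 385, 490, 627, 792, 1002, 1255, 1575, 1958. p(26) = p(25) + p(24) - p(21) - p(19) + p(14) + p(11) - p(4) - p(0) = 1958 + 1575 - 792 - 490 + 135 + 56 - 5 - 1 = 2436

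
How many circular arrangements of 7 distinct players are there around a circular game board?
Circular: fix one position, arrange the rest. (7-1)! = 720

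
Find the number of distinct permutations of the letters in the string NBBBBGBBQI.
10! / (1! × 1! × 1! × 1! × 6!) = 5040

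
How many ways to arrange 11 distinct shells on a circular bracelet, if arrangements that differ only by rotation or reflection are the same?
(11-1)!/2 = 3628800/2 = 1814400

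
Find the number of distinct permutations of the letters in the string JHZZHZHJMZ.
10! / (4! × 1! × 3! × 2!) = 12600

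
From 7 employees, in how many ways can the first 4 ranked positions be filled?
P(7,4) = 7!/(7-4)! = 840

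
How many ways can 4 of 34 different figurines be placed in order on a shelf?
P(34,4) = 34!/(34-4)! = 1113024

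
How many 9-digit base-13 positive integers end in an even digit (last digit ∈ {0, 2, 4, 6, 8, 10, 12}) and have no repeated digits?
Last∈{0,2,4,6,8,10,12}. Last=0: 19958400. Last nonzero: 6×11×P(11,7) = 109771200. Total = 129729600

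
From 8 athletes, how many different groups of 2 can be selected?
C(8,2) = 8!/(2!×6!) = 28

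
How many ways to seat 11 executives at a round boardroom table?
Circular: fix one position, arrange the rest. (11-1)! = 3628800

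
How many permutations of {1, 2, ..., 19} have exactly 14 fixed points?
Choose the 14 fixed points C(19,14) = 11628, derange the rest: !5 = Σ_{j=0}^{5} (-1)^j·5!/j! = 120 - 120 + 60 - 20 + 5 - 1 = 44. Product = 11628 × 44 = 511632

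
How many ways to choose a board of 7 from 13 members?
C(13,7) = 13!/(7!×6!) = 1716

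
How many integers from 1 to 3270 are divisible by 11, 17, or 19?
⌊3270/11⌋+⌊3270/17⌋+⌊3270/19⌋ - ⌊3270/187⌋-⌊3270/209⌋-⌊3270/323⌋ + ⌊3270/3553⌋ = 297+192+172 - 17-15-10 + 0 = 619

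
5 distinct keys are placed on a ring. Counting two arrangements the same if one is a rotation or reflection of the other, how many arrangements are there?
(5-1)!/2 = 24/2 = 12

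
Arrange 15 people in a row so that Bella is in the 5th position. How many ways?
Fix one position: (15-1)! = 87178291200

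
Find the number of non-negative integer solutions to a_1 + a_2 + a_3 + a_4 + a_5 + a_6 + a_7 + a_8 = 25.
C(25+8-1, 8-1) = C(32, 7) = 3365856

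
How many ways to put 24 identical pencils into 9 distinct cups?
C(24+9-1, 9-1) = C(32, 8) = 10518300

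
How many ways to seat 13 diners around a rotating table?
Circular: fix one position, arrange the rest. (13-1)! = 479001600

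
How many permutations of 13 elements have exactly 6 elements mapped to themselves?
Choose the 6 fixed points C(13,6) = 1716, derange the rest: !7 = Σ_{j=0}^{7} (-1)^j·7!/j! = 5040 - 5040 + 2520 - 840 + 210 - 42 + 7 - 1 = 1854. Product = 1716 × 1854 = 3181464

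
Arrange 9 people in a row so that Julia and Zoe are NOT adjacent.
Total - adjacent = 9! - (9-1)!×2 = 362880 - 80640 = 282240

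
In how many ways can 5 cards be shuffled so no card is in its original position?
!5 = Σ_{j=0}^{5} (-1)^j·5!/j! = 120 - 120 + 60 - 20 + 5 - 1 = 44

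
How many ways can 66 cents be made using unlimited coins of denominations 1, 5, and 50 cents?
Coefficient of x^66 in 1/(1-x^1) · 1/(1-x^5) · 1/(1-x^50). Case on j = number of 50-cent coins (j = 0..1); remainder r = 66 - 50j is made from {1,5} in ⌊r/5⌋+1 ways. r = 66, 16 → 14 + 4 = 18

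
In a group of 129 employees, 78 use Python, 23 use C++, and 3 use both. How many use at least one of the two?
|A∪B| = |A| + |B| - |A∩B| = 78 + 23 - 3 = 98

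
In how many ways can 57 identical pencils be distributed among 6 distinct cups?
C(57+6-1, 6-1) = C(62, 5) = 6471002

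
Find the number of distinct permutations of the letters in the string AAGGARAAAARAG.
13! / (3! × 8! × 2!) = 12870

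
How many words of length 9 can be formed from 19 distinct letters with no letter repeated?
P(19,9) = 19!/(19-9)! = 33522128640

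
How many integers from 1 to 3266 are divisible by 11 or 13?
⌊3266/11⌋ + ⌊3266/13⌋ - ⌊3266/143⌋ = 296 + 251 - 22 = 525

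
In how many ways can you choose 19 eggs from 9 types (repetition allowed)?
C(19+9-1, 9-1) = C(27, 8) = 2220075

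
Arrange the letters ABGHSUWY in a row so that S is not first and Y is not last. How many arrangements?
By inclusion-exclusion: 8! - 2×(8-1)! + (8-2)! = 40320 - 10080 + 720 = 30960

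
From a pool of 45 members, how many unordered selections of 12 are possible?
C(45,12) = 45!/(12!×33!) = 28760021745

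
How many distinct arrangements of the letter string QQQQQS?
6! / (1! × 5!) = 6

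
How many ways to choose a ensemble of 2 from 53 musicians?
C(53,2) = 53!/(2!×51!) = 1378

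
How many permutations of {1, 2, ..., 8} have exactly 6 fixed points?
Choose the 6 fixed points C(8,6) = 28, derange the rest: !2 = Σ_{j=0}^{2} (-1)^j·2!/j! = 2 - 2 + 1 = 1. Product = 28 × 1 = 28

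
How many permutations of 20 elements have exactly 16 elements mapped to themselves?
Choose the 16 fixed points C(20,16) = 4845, derange the rest: !4 = Σ_{j=0}^{4} (-1)^j·4!/j! = 24 - 24 + 12 - 4 + 1 = 9. Product = 4845 × 9 = 43605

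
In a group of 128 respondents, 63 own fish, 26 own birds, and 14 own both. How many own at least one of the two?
|A∪B| = |A| + |B| - |A∩B| = 63 + 26 - 14 = 75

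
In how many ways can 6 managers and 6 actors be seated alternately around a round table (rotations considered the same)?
Fix one of the managers: (6-1)! ways for the remaining managers, × 6! ways for the actors = 120 × 720 = 86400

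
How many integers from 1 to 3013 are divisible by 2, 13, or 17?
⌊3013/2⌋+⌊3013/13⌋+⌊3013/17⌋ - ⌊3013/26⌋-⌊3013/34⌋-⌊3013/221⌋ + ⌊3013/442⌋ = 1506+231+177 - 115-88-13 + 6 = 1704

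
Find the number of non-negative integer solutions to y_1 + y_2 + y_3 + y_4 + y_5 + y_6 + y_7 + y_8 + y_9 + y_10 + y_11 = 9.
C(9+11-1, 11-1) = C(19, 10) = 92378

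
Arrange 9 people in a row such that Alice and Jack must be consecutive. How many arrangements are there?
Treat the 2 as one block: (9-2+1)! × 2! = 40320 × 2 = 80640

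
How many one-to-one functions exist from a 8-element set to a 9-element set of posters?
P(9,8) = 9!/(9-8)! = 362880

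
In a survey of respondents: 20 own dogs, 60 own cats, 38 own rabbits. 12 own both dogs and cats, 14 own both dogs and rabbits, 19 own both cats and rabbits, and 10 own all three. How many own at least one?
|A∪B∪C| = 20+60+38-12-14-19+10 = 83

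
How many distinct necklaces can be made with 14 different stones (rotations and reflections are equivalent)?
(14-1)!/2 = 6227020800/2 = 3113510400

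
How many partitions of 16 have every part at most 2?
Let r_j(i) = number of partitions of i into parts ≤ j, for i = 0..16. r_1(i) = 1 for all i; r_j(i) = r_{j-1}(i) + r_j(i-j). Rows j = 2..2: ≤2: 1 1 2 2 3 3 4 4 5 5 6 6 7 7 8 8 9. r_2(16) = 9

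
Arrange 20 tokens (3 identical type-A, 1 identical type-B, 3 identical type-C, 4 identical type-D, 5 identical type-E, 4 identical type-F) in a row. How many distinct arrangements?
20! / (3! × 1! × 3! × 4! × 5! × 4!) = 977728752000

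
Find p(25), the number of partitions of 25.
Pentagonal recurrence p(n) = p(n-1) + p(n-2) - p(n-5) - p(n-7) + p(n-12) + p(n-15) - ... gives p(0..24) = 1, 1, 2, 3, 5, 7, 11, 15, 22, 30, 42, 56, 77, 101, 135, 176, 231, 297, 385, 490, 627, 792, 1002, 1255, 1575. p(25) = p(24) + p(23) - p(20) - p(18) + p(13) + p(10) - p(3) = 1575 + 1255 - 627 - 385 + 101 + 42 - 3 = 1958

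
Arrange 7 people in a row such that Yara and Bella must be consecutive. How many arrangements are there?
Treat the 2 as one block: (7-2+1)! × 2! = 720 × 2 = 1440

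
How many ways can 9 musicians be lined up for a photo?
9! = 362880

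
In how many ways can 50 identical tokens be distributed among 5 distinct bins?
C(50+5-1, 5-1) = C(54, 4) = 316251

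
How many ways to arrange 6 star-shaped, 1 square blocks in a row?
7! / (6! × 1!) = 7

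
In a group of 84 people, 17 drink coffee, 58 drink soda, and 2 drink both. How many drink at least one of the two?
|A∪B| = |A| + |B| - |A∩B| = 17 + 58 - 2 = 73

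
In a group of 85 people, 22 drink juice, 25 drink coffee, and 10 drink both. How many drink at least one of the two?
|A∪B| = |A| + |B| - |A∩B| = 22 + 25 - 10 = 37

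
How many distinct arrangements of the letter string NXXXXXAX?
8! / (6! × 1! × 1!) = 56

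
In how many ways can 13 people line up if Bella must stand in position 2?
Fix one position: (13-1)! = 479001600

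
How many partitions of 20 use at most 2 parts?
By conjugation, equals partitions of 20 into parts ≤ 2. Let r_j(i) = number of partitions of i into parts ≤ j, for i = 0..20. r_1(i) = 1 for all i; r_j(i) = r_{j-1}(i) + r_j(i-j). Rows j = 2..2: ≤2: 1 1 2 2 3 3 4 4 5 5 6 6 7 7 8 8 9 9 10 10 11. r_2(20) = 11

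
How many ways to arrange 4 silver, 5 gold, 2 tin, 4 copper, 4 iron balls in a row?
19! / (4! × 5! × 2! × 4! × 4!) = 36664828200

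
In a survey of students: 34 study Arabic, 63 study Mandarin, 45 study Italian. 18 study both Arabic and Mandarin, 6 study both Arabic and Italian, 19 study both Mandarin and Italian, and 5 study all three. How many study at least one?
|A∪B∪C| = 34+63+45-18-6-19+5 = 104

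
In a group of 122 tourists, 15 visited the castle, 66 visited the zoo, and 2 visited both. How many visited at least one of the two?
|A∪B| = |A| + |B| - |A∩B| = 15 + 66 - 2 = 79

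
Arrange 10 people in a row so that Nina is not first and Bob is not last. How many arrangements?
By inclusion-exclusion: 10! - 2×(10-1)! + (10-2)! = 3628800 - 725760 + 40320 = 2943360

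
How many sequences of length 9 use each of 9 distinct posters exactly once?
9! = 362880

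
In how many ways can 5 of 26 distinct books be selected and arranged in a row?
P(26,5) = 26!/(26-5)! = 7893600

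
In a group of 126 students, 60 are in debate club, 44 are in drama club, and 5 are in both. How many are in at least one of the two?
|A∪B| = |A| + |B| - |A∩B| = 60 + 44 - 5 = 99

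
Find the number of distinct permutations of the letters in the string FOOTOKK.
7! / (3! × 1! × 1! × 2!) = 420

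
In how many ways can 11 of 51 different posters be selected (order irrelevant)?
C(51,11) = 51!/(11!×40!) = 47626016970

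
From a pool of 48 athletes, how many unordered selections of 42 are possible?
C(48,42) = 48!/(42!×6!) = 12271512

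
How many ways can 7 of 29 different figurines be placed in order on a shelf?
P(29,7) = 29!/(29-7)! = 7866331200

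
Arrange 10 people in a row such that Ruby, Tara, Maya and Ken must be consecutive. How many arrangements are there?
Treat the 4 as one block: (10-4+1)! × 4! = 5040 × 24 = 120960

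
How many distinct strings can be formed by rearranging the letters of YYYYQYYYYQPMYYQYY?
17! / (1! × 12! × 3! × 1!) = 123760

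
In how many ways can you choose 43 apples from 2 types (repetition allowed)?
C(43+2-1, 2-1) = C(44, 1) = 44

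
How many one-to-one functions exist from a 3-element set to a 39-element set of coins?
P(39,3) = 39!/(39-3)! = 54834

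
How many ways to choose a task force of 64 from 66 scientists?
C(66,64) = 66!/(64!×2!) = 2145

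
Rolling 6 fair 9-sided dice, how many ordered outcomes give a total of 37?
Coefficient of x^37 in (x + x² + ... + x^9)^6. By inclusion-exclusion on dice exceeding 9: Σ_j (-1)^j C(6,j)·C(37-1-9j, 5) = C(6,0)·C(36,5) - C(6,1)·C(27,5) + C(6,2)·C(18,5) - C(6,3)·C(9,5) = 1·376992 - 6·80730 + 15·8568 - 20·126 = 18612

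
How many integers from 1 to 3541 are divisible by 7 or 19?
⌊3541/7⌋ + ⌊3541/19⌋ - ⌊3541/133⌋ = 505 + 186 - 26 = 665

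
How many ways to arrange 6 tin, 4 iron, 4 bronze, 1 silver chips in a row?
15! / (6! × 4! × 4! × 1!) = 3153150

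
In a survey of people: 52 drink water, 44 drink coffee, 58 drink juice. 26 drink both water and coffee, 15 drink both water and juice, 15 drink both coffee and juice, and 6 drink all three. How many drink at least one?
|A∪B∪C| = 52+44+58-26-15-15+6 = 104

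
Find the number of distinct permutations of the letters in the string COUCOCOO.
8! / (3! × 1! × 4!) = 280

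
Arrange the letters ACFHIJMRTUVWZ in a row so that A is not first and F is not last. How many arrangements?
By inclusion-exclusion: 13! - 2×(13-1)! + (13-2)! = 6227020800 - 958003200 + 39916800 = 5308934400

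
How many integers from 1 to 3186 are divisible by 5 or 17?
⌊3186/5⌋ + ⌊3186/17⌋ - ⌊3186/85⌋ = 637 + 187 - 37 = 787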